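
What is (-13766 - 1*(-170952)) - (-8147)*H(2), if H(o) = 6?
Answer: 206068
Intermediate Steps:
(-13766 - 1*(-170952)) - (-8147)*H(2) = (-13766 - 1*(-170952)) - (-8147)*6 = (-13766 + 170952) - 1*(-48882) = 157186 + 48882 = 206068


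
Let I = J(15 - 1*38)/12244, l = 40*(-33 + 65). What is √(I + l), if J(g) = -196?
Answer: 43*√6486259/3061 ≈ 35.777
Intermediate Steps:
l = 1280 (l = 40*32 = 1280)
I = -49/3061 (I = -196/12244 = -196*1/12244 = -49/3061 ≈ -0.016008)
√(I + l) = √(-49/3061 + 1280) = √(3918031/3061) = 43*√6486259/3061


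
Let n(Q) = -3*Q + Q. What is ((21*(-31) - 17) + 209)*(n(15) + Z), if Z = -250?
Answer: 128520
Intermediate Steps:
n(Q) = -2*Q
((21*(-31) - 17) + 209)*(n(15) + Z) = ((21*(-31) - 17) + 209)*(-2*15 - 250) = ((-651 - 17) + 209)*(-30 - 250) = (-668 + 209)*(-280) = -459*(-280) = 128520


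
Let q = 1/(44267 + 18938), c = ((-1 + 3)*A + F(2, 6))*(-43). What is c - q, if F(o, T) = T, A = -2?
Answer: -5435631/63205 ≈ -86.000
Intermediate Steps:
c = -86 (c = ((-1 + 3)*(-2) + 6)*(-43) = (2*(-2) + 6)*(-43) = (-4 + 6)*(-43) = 2*(-43) = -86)
q = 1/63205 ≈ 1.5822e-5
c - q = -86 - 1*1/63205 = -86 - 1/63205 = -5435631/63205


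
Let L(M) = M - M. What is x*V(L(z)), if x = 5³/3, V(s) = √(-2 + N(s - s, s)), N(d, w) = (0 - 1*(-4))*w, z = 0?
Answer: 125*I*√2/3 ≈ 58.926*I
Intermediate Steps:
N(d, w) = 4*w (N(d, w) = (0 + 4)*w = 4*w)
L(M) = 0
V(s) = √(-2 + 4*s)
x = 125/3 (x = 125*(⅓) = 125/3 ≈ 41.667)
x*V(L(z)) = 125*√(-2 + 4*0)/3 = 125*√(-2 + 0)/3 = 125*√(-2)/3 = 125*(I*√2)/3 = 125*I*√2/3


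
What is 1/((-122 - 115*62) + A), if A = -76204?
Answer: -1/83456 ≈ -1.1982e-5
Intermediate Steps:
1/((-122 - 115*62) + A) = 1/((-122 - 115*62) - 76204) = 1/((-122 - 7130) - 76204) = 1/(-7252 - 76204) = 1/(-83456) = -1/83456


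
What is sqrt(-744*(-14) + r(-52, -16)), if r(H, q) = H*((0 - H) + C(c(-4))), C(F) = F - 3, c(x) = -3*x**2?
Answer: 2*sqrt(2591) ≈ 101.80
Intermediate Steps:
C(F) = -3 + F
r(H, q) = H*(-51 - H) (r(H, q) = H*((0 - H) + (-3 - 3*(-4)**2)) = H*(-H + (-3 - 3*16)) = H*(-H + (-3 - 48)) = H*(-H - 51) = H*(-51 - H))
sqrt(-744*(-14) + r(-52, -16)) = sqrt(-744*(-14) - 1*(-52)*(51 - 52)) = sqrt(10416 - 1*(-52)*(-1)) = sqrt(10416 - 52) = sqrt(10364) = 2*sqrt(2591)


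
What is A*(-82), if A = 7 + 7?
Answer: -1148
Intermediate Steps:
A = 14
A*(-82) = 14*(-82) = -1148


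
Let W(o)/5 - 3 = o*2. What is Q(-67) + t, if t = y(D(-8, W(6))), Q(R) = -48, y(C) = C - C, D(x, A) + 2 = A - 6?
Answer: -48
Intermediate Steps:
W(o) = 15 + 10*o (W(o) = 15 + 5*(o*2) = 15 + 5*(2*o) = 15 + 10*o)
D(x, A) = -8 + A (D(x, A) = -2 + (A - 6) = -2 + (-6 + A) = -8 + A)
y(C) = 0
t = 0
Q(-67) + t = -48 + 0 = -48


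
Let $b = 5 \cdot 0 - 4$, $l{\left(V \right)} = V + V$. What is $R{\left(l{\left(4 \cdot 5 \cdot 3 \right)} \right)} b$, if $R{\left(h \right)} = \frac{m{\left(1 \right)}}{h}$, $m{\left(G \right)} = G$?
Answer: $- \frac{1}{30} \approx -0.033333$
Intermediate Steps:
$l{\left(V \right)} = 2 V$
$b = -4$ ($b = 0 - 4 = -4$)
$R{\left(h \right)} = \frac{1}{h}$ ($R{\left(h \right)} = 1 \frac{1}{h} = \frac{1}{h}$)
$R{\left(l{\left(4 \cdot 5 \cdot 3 \right)} \right)} b = \frac{1}{2 \cdot 4 \cdot 5 \cdot 3} \left(-4\right) = \frac{1}{2 \cdot 20 \cdot 3} \left(-4\right) = \frac{1}{2 \cdot 60} \left(-4\right) = \frac{1}{120} \left(-4\right) = - \frac{1}{30}$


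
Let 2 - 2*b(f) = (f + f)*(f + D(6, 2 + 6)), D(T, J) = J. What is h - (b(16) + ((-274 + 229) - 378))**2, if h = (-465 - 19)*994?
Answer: -1130732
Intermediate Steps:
b(f) = 1 - f*(8 + f) (b(f) = 1 - (f + f)*(f + (2 + 6))/2 = 1 - 2*f*(f + 8)/2 = 1 - 2*f*(8 + f)/2 = 1 - f*(8 + f))
h = -481096 (h = -484*994 = -481096)
h - (b(16) + ((-274 + 229) - 378))**2 = -481096 - ((1 - 1*16**2 - 8*16) + ((-274 + 229) - 378))**2 = -481096 - ((1 - 1*256 - 128) + (-45 - 378))**2 = -481096 - ((1 - 256 - 128) - 423)**2 = -481096 - (-383 - 423)**2 = -481096 - 1*(-806)**2 = -481096 - 1*649636 = -481096 - 649636 = -1130732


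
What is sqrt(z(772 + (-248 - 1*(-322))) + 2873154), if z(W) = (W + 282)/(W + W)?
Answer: 2*sqrt(6464598)/3 ≈ 1695.0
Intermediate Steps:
z(W) = (282 + W)/(2*W) (z(W) = (282 + W)/((2*W)) = (282 + W)*(1/(2*W)) = (282 + W)/(2*W))
sqrt(z(772 + (-248 - 1*(-322))) + 2873154) = sqrt((282 + (772 + (-248 - 1*(-322))))/(2*(772 + (-248 - 1*(-322)))) + 2873154) = sqrt((282 + (772 + (-248 + 322)))/(2*(772 + (-248 + 322))) + 2873154) = sqrt((282 + (772 + 74))/(2*(772 + 74)) + 2873154) = sqrt((1/2)*(282 + 846)/846 + 2873154) = sqrt((1/2)*(1/846)*1128 + 2873154) = sqrt(2/3 + 2873154) = sqrt(8619464/3) = 2*sqrt(6464598)/3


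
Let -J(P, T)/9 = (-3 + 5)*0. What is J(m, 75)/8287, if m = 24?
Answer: 0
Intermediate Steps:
J(P, T) = 0 (J(P, T) = -9*(-3 + 5)*0 = -18*0 = -9*0 = 0)
J(m, 75)/8287 = 0/8287 = 0*(1/8287) = 0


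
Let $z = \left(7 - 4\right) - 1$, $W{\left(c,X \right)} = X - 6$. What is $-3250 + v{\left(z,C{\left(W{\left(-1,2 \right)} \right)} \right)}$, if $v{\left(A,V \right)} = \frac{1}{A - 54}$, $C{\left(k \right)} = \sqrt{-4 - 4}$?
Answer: $- \frac{169001}{52} \approx -3250.0$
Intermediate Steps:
$W{\left(c,X \right)} = -6 + X$ ($W{\left(c,X \right)} = X - 6 = -6 + X$)
$z = 2$ ($z = 3 - 1 = 2$)
$C{\left(k \right)} = 2 i \sqrt{2}$ ($C{\left(k \right)} = \sqrt{-8} = 2 i \sqrt{2}$)
$v{\left(A,V \right)} = \frac{1}{-54 + A}$
$-3250 + v{\left(z,C{\left(W{\left(-1,2 \right)} \right)} \right)} = -3250 + \frac{1}{-54 + 2} = -3250 + \frac{1}{-52} = -3250 - \frac{1}{52} = - \frac{169001}{52}$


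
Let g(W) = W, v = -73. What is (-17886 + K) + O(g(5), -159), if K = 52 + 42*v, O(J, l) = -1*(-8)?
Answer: -20892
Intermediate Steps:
O(J, l) = 8
K = -3014 (K = 52 + 42*(-73) = 52 - 3066 = -3014)
(-17886 + K) + O(g(5), -159) = (-17886 - 3014) + 8 = -20900 + 8 = -20892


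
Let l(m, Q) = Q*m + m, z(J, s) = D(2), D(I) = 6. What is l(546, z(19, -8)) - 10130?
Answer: -6308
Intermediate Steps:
z(J, s) = 6
l(m, Q) = m + Q*m
l(546, z(19, -8)) - 10130 = 546*(1 + 6) - 10130 = 546*7 - 10130 = 3822 - 10130 = -6308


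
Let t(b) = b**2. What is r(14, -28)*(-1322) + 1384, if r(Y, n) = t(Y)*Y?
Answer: -3626184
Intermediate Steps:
r(Y, n) = Y**3 (r(Y, n) = Y**2*Y = Y**3)
r(14, -28)*(-1322) + 1384 = 14**3*(-1322) + 1384 = 2744*(-1322) + 1384 = -3627568 + 1384 = -3626184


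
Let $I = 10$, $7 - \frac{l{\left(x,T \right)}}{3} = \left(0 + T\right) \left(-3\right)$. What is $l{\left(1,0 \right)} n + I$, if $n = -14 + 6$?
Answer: $-158$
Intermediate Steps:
$l{\left(x,T \right)} = 21 + 9 T$ ($l{\left(x,T \right)} = 21 - 3 \left(0 + T\right) \left(-3\right) = 21 - 3 T \left(-3\right) = 21 - 3 \left(- 3 T\right) = 21 + 9 T$)
$n = -8$
$l{\left(1,0 \right)} n + I = \left(21 + 9 \cdot 0\right) \left(-8\right) + 10 = \left(21 + 0\right) \left(-8\right) + 10 = 21 \left(-8\right) + 10 = -168 + 10 = -158$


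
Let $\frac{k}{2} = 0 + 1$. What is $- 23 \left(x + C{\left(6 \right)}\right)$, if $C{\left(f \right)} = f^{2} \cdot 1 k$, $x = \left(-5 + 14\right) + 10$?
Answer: $-2093$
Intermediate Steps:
$k = 2$ ($k = 2 \left(0 + 1\right) = 2 \cdot 1 = 2$)
$x = 19$ ($x = 9 + 10 = 19$)
$C{\left(f \right)} = 2 f^{2}$ ($C{\left(f \right)} = f^{2} \cdot 1 \cdot 2 = f^{2} \cdot 2 = 2 f^{2}$)
$- 23 \left(x + C{\left(6 \right)}\right) = - 23 \left(19 + 2 \cdot 6^{2}\right) = - 23 \left(19 + 2 \cdot 36\right) = - 23 \left(19 + 72\right) = \left(-23\right) 91 = -2093$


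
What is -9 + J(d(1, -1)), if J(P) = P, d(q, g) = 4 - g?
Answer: -4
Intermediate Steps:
-9 + J(d(1, -1)) = -9 + (4 - 1*(-1)) = -9 + (4 + 1) = -9 + 5 = -4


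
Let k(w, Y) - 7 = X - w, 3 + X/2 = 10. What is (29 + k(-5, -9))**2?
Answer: 3025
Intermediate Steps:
X = 14 (X = -6 + 2*10 = -6 + 20 = 14)
k(w, Y) = 21 - w (k(w, Y) = 7 + (14 - w) = 21 - w)
(29 + k(-5, -9))**2 = (29 + (21 - 1*(-5)))**2 = (29 + (21 + 5))**2 = (29 + 26)**2 = 55**2 = 3025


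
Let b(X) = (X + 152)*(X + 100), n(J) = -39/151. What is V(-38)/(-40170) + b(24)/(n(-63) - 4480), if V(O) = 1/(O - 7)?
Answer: -5956972517081/1222909570350 ≈ -4.8711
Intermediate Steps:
n(J) = -39/151 (n(J) = -39*1/151 = -39/151)
V(O) = 1/(-7 + O)
b(X) = (100 + X)*(152 + X) (b(X) = (152 + X)*(100 + X) = (100 + X)*(152 + X))
V(-38)/(-40170) + b(24)/(n(-63) - 4480) = 1/(-7 - 38*(-40170)) + (15200 + 24² + 252*24)/(-39/151 - 4480) = -1/40170/(-45) + (15200 + 576 + 6048)/(-676519/151) = -1/45*(-1/40170) + 21824*(-151/676519) = 1/1807650 - 3295424/676519 = -5956972517081/1222909570350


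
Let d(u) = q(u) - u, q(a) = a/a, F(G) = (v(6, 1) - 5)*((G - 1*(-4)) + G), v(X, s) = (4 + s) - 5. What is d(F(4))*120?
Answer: 7320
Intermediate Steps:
v(X, s) = -1 + s
F(G) = -20 - 10*G (F(G) = ((-1 + 1) - 5)*((G - 1*(-4)) + G) = (0 - 5)*((G + 4) + G) = -5*((4 + G) + G) = -5*(4 + 2*G) = -20 - 10*G)
q(a) = 1
d(u) = 1 - u
d(F(4))*120 = (1 - (-20 - 10*4))*120 = (1 - (-20 - 40))*120 = (1 - 1*(-60))*120 = (1 + 60)*120 = 61*120 = 7320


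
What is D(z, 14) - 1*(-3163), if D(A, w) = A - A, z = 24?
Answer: 3163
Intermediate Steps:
D(A, w) = 0
D(z, 14) - 1*(-3163) = 0 - 1*(-3163) = 0 + 3163 = 3163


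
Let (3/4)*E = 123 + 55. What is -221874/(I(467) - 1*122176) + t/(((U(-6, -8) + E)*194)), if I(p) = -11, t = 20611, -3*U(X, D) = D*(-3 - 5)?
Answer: 3938601451/1706708016 ≈ 2.3077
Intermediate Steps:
U(X, D) = 8*D/3 (U(X, D) = -D*(-3 - 5)/3 = -D*(-8)/3 = -(-8)*D/3 = 8*D/3)
E = 712/3 (E = 4*(123 + 55)/3 = (4/3)*178 = 712/3 ≈ 237.33)
-221874/(I(467) - 1*122176) + t/(((U(-6, -8) + E)*194)) = -221874/(-11 - 1*122176) + 20611/((((8/3)*(-8) + 712/3)*194)) = -221874/(-11 - 122176) + 20611/(((-64/3 + 712/3)*194)) = -221874/(-122187) + 20611/((216*194)) = -221874*(-1/122187) + 20611/41904 = 73958/40729 + 20611*(1/41904) = 73958/40729 + 20611/41904 = 3938601451/1706708016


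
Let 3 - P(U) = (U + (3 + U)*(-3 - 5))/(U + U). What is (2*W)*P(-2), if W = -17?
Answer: -17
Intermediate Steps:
P(U) = 3 - (-24 - 7*U)/(2*U) (P(U) = 3 - (U + (3 + U)*(-3 - 5))/(U + U) = 3 - (U + (3 + U)*(-8))/(2*U) = 3 - (U + (-24 - 8*U))*1/(2*U) = 3 - (-24 - 7*U)*1/(2*U) = 3 - (-24 - 7*U)/(2*U))
(2*W)*P(-2) = (2*(-17))*(13/2 + 12/(-2)) = -34*(13/2 + 12*(-½)) = -34*(13/2 - 6) = -34*½ = -17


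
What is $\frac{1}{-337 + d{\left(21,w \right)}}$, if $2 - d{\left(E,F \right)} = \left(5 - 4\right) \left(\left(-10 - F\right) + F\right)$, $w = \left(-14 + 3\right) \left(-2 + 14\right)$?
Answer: $- \frac{1}{325} \approx -0.0030769$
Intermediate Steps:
$w = -132$ ($w = \left(-11\right) 12 = -132$)
$d{\left(E,F \right)} = 12$ ($d{\left(E,F \right)} = 2 - \left(5 - 4\right) \left(\left(-10 - F\right) + F\right) = 2 - 1 \left(-10\right) = 2 - -10 = 2 + 10 = 12$)
$\frac{1}{-337 + d{\left(21,w \right)}} = \frac{1}{-337 + 12} = \frac{1}{-325} = - \frac{1}{325}$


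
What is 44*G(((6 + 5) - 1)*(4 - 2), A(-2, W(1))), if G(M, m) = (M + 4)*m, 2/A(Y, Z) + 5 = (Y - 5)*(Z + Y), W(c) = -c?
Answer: 132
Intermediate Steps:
A(Y, Z) = 2/(-5 + (-5 + Y)*(Y + Z)) (A(Y, Z) = 2/(-5 + (Y - 5)*(Z + Y)) = 2/(-5 + (-5 + Y)*(Y + Z)))
G(M, m) = m*(4 + M) (G(M, m) = (4 + M)*m = m*(4 + M))
44*G(((6 + 5) - 1)*(4 - 2), A(-2, W(1))) = 44*((2/(-5 + (-2)² - 5*(-2) - (-5) - (-2)))*(4 + ((6 + 5) - 1)*(4 - 2))) = 44*((2/(-5 + 4 + 10 - 5*(-1) - 2*(-1)))*(4 + (11 - 1)*2)) = 44*((2/(-5 + 4 + 10 + 5 + 2))*(4 + 10*2)) = 44*((2/16)*(4 + 20)) = 44*((2*(1/16))*24) = 44*((⅛)*24) = 44*3 = 132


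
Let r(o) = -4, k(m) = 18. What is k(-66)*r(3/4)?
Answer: -72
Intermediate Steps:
k(-66)*r(3/4) = 18*(-4) = -72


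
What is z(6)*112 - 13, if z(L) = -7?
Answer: -797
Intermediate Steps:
z(6)*112 - 13 = -7*112 - 13 = -784 - 13 = -797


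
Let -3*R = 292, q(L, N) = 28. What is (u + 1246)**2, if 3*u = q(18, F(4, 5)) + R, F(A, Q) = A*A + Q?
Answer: 121132036/81 ≈ 1.4955e+6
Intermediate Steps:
F(A, Q) = Q + A**2 (F(A, Q) = A**2 + Q = Q + A**2)
R = -292/3 (R = -1/3*292 = -292/3 ≈ -97.333)
u = -208/9 (u = (28 - 292/3)/3 = (1/3)*(-208/3) = -208/9 ≈ -23.111)
(u + 1246)**2 = (-208/9 + 1246)**2 = (11006/9)**2 = 121132036/81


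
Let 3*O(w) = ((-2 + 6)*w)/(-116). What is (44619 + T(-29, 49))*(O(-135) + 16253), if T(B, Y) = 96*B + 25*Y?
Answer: 20297708920/29 ≈ 6.9992e+8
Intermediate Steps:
T(B, Y) = 25*Y + 96*B
O(w) = -w/87 (O(w) = (((-2 + 6)*w)/(-116))/3 = ((4*w)*(-1/116))/3 = (-w/29)/3 = -w/87)
(44619 + T(-29, 49))*(O(-135) + 16253) = (44619 + (25*49 + 96*(-29)))*(-1/87*(-135) + 16253) = (44619 + (1225 - 2784))*(45/29 + 16253) = (44619 - 1559)*(471382/29) = 43060*(471382/29) = 20297708920/29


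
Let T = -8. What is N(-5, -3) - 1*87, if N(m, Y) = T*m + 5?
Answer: -42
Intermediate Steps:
N(m, Y) = 5 - 8*m (N(m, Y) = -8*m + 5 = 5 - 8*m)
N(-5, -3) - 1*87 = (5 - 8*(-5)) - 1*87 = (5 + 40) - 87 = 45 - 87 = -42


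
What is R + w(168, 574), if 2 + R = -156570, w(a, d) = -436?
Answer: -157008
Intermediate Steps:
R = -156572 (R = -2 - 156570 = -156572)
R + w(168, 574) = -156572 - 436 = -157008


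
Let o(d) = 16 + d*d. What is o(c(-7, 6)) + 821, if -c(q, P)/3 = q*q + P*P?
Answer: 65862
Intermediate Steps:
c(q, P) = -3*P**2 - 3*q**2 (c(q, P) = -3*(q*q + P*P) = -3*(q**2 + P**2) = -3*(P**2 + q**2) = -3*P**2 - 3*q**2)
o(d) = 16 + d**2
o(c(-7, 6)) + 821 = (16 + (-3*6**2 - 3*(-7)**2)**2) + 821 = (16 + (-3*36 - 3*49)**2) + 821 = (16 + (-108 - 147)**2) + 821 = (16 + (-255)**2) + 821 = (16 + 65025) + 821 = 65041 + 821 = 65862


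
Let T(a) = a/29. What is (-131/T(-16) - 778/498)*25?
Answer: 23493175/3984 ≈ 5896.9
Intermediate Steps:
T(a) = a/29 (T(a) = a*(1/29) = a/29)
(-131/T(-16) - 778/498)*25 = (-131/((1/29)*(-16)) - 778/498)*25 = (-131/(-16/29) - 778*1/498)*25 = (-131*(-29/16) - 389/249)*25 = (3799/16 - 389/249)*25 = (939727/3984)*25 = 23493175/3984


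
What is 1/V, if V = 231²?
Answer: 1/53361 ≈ 1.8740e-5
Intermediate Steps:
V = 53361
1/V = 1/53361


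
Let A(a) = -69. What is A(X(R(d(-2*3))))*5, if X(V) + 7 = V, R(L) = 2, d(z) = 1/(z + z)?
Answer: -345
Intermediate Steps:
d(z) = 1/(2*z)
X(V) = -7 + V
A(X(R(d(-2*3))))*5 = -69*5 = -345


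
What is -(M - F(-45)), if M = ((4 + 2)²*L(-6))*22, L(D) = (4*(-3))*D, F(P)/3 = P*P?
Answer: -50949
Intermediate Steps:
F(P) = 3*P² (F(P) = 3*(P*P) = 3*P²)
L(D) = -12*D
M = 57024 (M = ((4 + 2)²*(-12*(-6)))*22 = (6²*72)*22 = (36*72)*22 = 2592*22 = 57024)
-(M - F(-45)) = -(57024 - 3*(-45)²) = -(57024 - 3*2025) = -(57024 - 1*6075) = -(57024 - 6075) = -1*50949 = -50949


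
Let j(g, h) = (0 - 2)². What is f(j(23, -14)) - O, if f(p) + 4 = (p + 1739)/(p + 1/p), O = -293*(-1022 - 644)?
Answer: -8291442/17 ≈ -4.8773e+5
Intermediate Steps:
j(g, h) = 4 (j(g, h) = (-2)² = 4)
O = 488138 (O = -293*(-1666) = 488138)
f(p) = -4 + (1739 + p)/(p + 1/p) (f(p) = -4 + (p + 1739)/(p + 1/p) = -4 + (1739 + p)/(p + 1/p))
f(j(23, -14)) - O = (-4 - 3*4² + 1739*4)/(1 + 4²) - 1*488138 = (-4 - 3*16 + 6956)/(1 + 16) - 488138 = (-4 - 48 + 6956)/17 - 488138 = (1/17)*6904 - 488138 = 6904/17 - 488138 = -8291442/17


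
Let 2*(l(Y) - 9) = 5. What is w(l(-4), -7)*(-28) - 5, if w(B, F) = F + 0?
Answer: 191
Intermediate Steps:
l(Y) = 23/2 (l(Y) = 9 + (½)*5 = 9 + 5/2 = 23/2)
w(B, F) = F
w(l(-4), -7)*(-28) - 5 = -7*(-28) - 5 = 196 - 5 = 191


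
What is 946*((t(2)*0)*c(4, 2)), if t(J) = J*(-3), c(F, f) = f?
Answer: 0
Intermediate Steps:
t(J) = -3*J
946*((t(2)*0)*c(4, 2)) = 946*((-3*2*0)*2) = 946*(-6*0*2) = 946*(0*2) = 946*0 = 0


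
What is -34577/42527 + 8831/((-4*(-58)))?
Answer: 367534073/9866264 ≈ 37.252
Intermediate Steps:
-34577/42527 + 8831/((-4*(-58))) = -34577*1/42527 + 8831/232 = -34577/42527 + 8831*(1/232) = -34577/42527 + 8831/232 = 367534073/9866264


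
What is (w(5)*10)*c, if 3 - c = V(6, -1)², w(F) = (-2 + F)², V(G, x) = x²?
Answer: 180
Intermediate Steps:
c = 2 (c = 3 - ((-1)²)² = 3 - 1*1² = 3 - 1*1 = 3 - 1 = 2)
(w(5)*10)*c = ((-2 + 5)²*10)*2 = (3²*10)*2 = (9*10)*2 = 90*2 = 180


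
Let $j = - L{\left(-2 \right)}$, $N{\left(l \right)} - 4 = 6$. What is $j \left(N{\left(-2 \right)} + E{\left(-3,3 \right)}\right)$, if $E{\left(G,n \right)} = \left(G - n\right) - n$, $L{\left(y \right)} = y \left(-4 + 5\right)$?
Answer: $2$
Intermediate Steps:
$N{\left(l \right)} = 10$ ($N{\left(l \right)} = 4 + 6 = 10$)
$L{\left(y \right)} = y$ ($L{\left(y \right)} = y 1 = y$)
$E{\left(G,n \right)} = G - 2 n$
$j = 2$ ($j = \left(-1\right) \left(-2\right) = 2$)
$j \left(N{\left(-2 \right)} + E{\left(-3,3 \right)}\right) = 2 \left(10 - 9\right) = 2 \cdot 1 = 2$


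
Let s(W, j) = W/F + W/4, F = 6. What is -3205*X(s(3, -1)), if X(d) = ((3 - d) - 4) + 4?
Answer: -22435/4 ≈ -5608.8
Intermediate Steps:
s(W, j) = 5*W/12 (s(W, j) = W/6 + W/4 = 5*W/12)
X(d) = 3 - d (X(d) = (-1 - d) + 4 = 3 - d)
-3205*X(s(3, -1)) = -3205*(3 - 5*3/12) = -3205*(3 - 1*5/4) = -3205*(3 - 5/4) = -3205*7/4 = -22435/4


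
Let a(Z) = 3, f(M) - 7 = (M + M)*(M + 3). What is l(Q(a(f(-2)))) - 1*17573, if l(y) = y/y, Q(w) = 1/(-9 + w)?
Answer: -17572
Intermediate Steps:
f(M) = 7 + 2*M*(3 + M) (f(M) = 7 + (M + M)*(M + 3) = 7 + (2*M)*(3 + M) = 7 + 2*M*(3 + M))
l(y) = 1
l(Q(a(f(-2)))) - 1*17573 = 1 - 1*17573 = 1 - 17573 = -17572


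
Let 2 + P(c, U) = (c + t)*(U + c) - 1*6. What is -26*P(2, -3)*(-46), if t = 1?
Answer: -13156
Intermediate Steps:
P(c, U) = -8 + (1 + c)*(U + c) (P(c, U) = -2 + ((c + 1)*(U + c) - 1*6) = -2 + ((1 + c)*(U + c) - 6) = -2 + (-6 + (1 + c)*(U + c)) = -8 + (1 + c)*(U + c))
-26*P(2, -3)*(-46) = -26*(-8 - 3 + 2 + 2² - 3*2)*(-46) = -26*(-8 - 3 + 2 + 4 - 6)*(-46) = -26*(-11)*(-46) = 286*(-46) = -13156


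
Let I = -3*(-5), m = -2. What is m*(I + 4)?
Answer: -38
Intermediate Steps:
I = 15
m*(I + 4) = -2*(15 + 4) = -2*19 = -38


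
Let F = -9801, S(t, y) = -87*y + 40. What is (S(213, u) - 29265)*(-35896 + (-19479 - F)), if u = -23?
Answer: 1240706576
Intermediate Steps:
S(t, y) = 40 - 87*y
(S(213, u) - 29265)*(-35896 + (-19479 - F)) = ((40 - 87*(-23)) - 29265)*(-35896 + (-19479 - 1*(-9801))) = ((40 + 2001) - 29265)*(-35896 + (-19479 + 9801)) = (2041 - 29265)*(-35896 - 9678) = -27224*(-45574) = 1240706576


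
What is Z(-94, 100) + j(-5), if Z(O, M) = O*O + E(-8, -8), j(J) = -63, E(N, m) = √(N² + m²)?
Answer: 8773 + 8*√2 ≈ 8784.3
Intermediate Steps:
Z(O, M) = O² + 8*√2 (Z(O, M) = O*O + √((-8)² + (-8)²) = O² + √(64 + 64) = O² + √128 = O² + 8*√2)
Z(-94, 100) + j(-5) = ((-94)² + 8*√2) - 63 = (8836 + 8*√2) - 63 = 8773 + 8*√2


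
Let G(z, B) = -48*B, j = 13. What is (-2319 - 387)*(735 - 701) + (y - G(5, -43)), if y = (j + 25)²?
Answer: -92624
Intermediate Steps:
y = 1444 (y = (13 + 25)² = 38² = 1444)
(-2319 - 387)*(735 - 701) + (y - G(5, -43)) = (-2319 - 387)*(735 - 701) + (1444 - (-48)*(-43)) = -2706*34 + (1444 - 1*2064) = -92004 + (1444 - 2064) = -92004 - 620 = -92624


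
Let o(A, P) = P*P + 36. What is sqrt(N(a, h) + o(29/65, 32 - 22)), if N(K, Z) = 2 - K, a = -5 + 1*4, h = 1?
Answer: sqrt(139) ≈ 11.790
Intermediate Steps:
a = -1 (a = -5 + 4 = -1)
o(A, P) = 36 + P**2 (o(A, P) = P**2 + 36 = 36 + P**2)
sqrt(N(a, h) + o(29/65, 32 - 22)) = sqrt((2 - 1*(-1)) + (36 + (32 - 22)**2)) = sqrt((2 + 1) + (36 + 10**2)) = sqrt(3 + (36 + 100)) = sqrt(3 + 136) = sqrt(139)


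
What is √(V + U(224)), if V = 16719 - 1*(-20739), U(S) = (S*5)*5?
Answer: √43058 ≈ 207.50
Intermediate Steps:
U(S) = 25*S (U(S) = (5*S)*5 = 25*S)
V = 37458 (V = 16719 + 20739 = 37458)
√(V + U(224)) = √(37458 + 25*224) = √(37458 + 5600) = √43058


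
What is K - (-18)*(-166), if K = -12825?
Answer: -15813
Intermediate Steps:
K - (-18)*(-166) = -12825 - (-18)*(-166) = -12825 - 1*2988 = -12825 - 2988 = -15813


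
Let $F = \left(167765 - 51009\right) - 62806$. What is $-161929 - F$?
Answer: $-215879$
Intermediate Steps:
$F = 53950$ ($F = 116756 - 62806 = 53950$)
$-161929 - F = -161929 - 53950 = -215879$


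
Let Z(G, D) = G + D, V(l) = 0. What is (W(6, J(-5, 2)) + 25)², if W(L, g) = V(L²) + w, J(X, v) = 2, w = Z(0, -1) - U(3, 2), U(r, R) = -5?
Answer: 841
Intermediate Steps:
Z(G, D) = D + G
w = 4 (w = (-1 + 0) - 1*(-5) = -1 + 5 = 4)
W(L, g) = 4 (W(L, g) = 0 + 4 = 4)
(W(6, J(-5, 2)) + 25)² = (4 + 25)² = 29² = 841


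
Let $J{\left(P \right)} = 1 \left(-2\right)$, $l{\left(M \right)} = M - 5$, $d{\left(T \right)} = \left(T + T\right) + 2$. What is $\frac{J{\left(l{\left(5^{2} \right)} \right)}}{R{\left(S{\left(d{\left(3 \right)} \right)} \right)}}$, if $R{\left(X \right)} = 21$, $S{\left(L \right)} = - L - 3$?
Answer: $- \frac{2}{21} \approx -0.095238$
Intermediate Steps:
$d{\left(T \right)} = 2 + 2 T$ ($d{\left(T \right)} = 2 T + 2 = 2 + 2 T$)
$S{\left(L \right)} = -3 - L$
$l{\left(M \right)} = -5 + M$ ($l{\left(M \right)} = M - 5 = -5 + M$)
$J{\left(P \right)} = -2$
$\frac{J{\left(l{\left(5^{2} \right)} \right)}}{R{\left(S{\left(d{\left(3 \right)} \right)} \right)}} = - \frac{2}{21}$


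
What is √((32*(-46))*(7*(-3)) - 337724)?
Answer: 2*I*√76703 ≈ 553.91*I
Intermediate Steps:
√((32*(-46))*(7*(-3)) - 337724) = √(-1472*(-21) - 337724) = √(30912 - 337724) = √(-306812) = 2*I*√76703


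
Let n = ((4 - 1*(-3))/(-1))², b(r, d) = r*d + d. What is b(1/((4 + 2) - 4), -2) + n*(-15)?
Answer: -738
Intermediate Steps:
b(r, d) = d + d*r (b(r, d) = d*r + d = d + d*r)
n = 49 (n = ((4 + 3)*(-1))² = (7*(-1))² = (-7)² = 49)
b(1/((4 + 2) - 4), -2) + n*(-15) = -2*(1 + 1/((4 + 2) - 4)) + 49*(-15) = -2*(1 + 1/(6 - 4)) - 735 = -2*(1 + 1/2) - 735 = -2*(1 + ½) - 735 = -2*3/2 - 735 = -3 - 735 = -738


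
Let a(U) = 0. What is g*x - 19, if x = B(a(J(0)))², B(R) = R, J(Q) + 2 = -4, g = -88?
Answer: -19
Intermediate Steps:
J(Q) = -6 (J(Q) = -2 - 4 = -6)
x = 0 (x = 0² = 0)
g*x - 19 = -88*0 - 19 = 0 - 19 = -19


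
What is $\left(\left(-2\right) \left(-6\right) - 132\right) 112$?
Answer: $-13440$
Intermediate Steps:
$\left(\left(-2\right) \left(-6\right) - 132\right) 112 = \left(12 - 132\right) 112 = \left(-120\right) 112 = -13440$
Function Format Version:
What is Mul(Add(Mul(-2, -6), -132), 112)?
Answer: -13440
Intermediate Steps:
Mul(Add(Mul(-2, -6), -132), 112) = Mul(Add(12, -132), 112) = Mul(-120, 112) = -13440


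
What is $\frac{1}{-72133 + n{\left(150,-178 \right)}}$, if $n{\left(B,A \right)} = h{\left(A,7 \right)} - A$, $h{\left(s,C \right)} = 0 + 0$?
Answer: $- \frac{1}{71955} \approx -1.3898 \cdot 10^{-5}$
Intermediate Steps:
$h{\left(s,C \right)} = 0$
$n{\left(B,A \right)} = - A$ ($n{\left(B,A \right)} = 0 - A = - A$)
$\frac{1}{-72133 + n{\left(150,-178 \right)}} = \frac{1}{-72133 - -178} = \frac{1}{-72133 + 178} = \frac{1}{-71955} = - \frac{1}{71955}$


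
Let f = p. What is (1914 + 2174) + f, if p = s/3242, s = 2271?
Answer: 13255567/3242 ≈ 4088.7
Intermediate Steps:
p = 2271/3242 ≈ 0.70049
f = 2271/3242 ≈ 0.70049
(1914 + 2174) + f = (1914 + 2174) + 2271/3242 = 4088 + 2271/3242 = 13255567/3242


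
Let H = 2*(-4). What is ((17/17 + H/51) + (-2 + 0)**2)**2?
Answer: 61009/2601 ≈ 23.456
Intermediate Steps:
H = -8
((17/17 + H/51) + (-2 + 0)**2)**2 = ((17/17 - 8/51) + (-2 + 0)**2)**2 = ((17*(1/17) - 8*1/51) + (-2)**2)**2 = ((1 - 8/51) + 4)**2 = (43/51 + 4)**2 = (247/51)**2 = 61009/2601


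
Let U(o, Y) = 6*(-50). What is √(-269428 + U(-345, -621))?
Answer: 4*I*√16858 ≈ 519.35*I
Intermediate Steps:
U(o, Y) = -300
√(-269428 + U(-345, -621)) = √(-269428 - 300) = √(-269728) = 4*I*√16858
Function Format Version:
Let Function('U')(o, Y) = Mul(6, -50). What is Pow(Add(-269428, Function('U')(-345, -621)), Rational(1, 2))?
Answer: Mul(4, I, Pow(16858, Rational(1, 2))) ≈ Mul(519.35, I)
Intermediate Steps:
Function('U')(o, Y) = -300
Pow(Add(-269428, Function('U')(-345, -621)), Rational(1, 2)) = Pow(Add(-269428, -300), Rational(1, 2)) = Pow(-269728, Rational(1, 2)) = Mul(4, I, Pow(16858, Rational(1, 2)))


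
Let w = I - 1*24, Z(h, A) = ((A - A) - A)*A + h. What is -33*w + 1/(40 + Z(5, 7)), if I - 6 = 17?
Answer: 131/4 ≈ 32.750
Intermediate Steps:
I = 23 (I = 6 + 17 = 23)
Z(h, A) = h - A² (Z(h, A) = (0 - A)*A + h = (-A)*A + h = -A² + h = h - A²)
w = -1 (w = 23 - 1*24 = 23 - 24 = -1)
-33*w + 1/(40 + Z(5, 7)) = -33*(-1) + 1/(40 + (5 - 1*7²)) = 33 + 1/(40 + (5 - 1*49)) = 33 + 1/(40 + (5 - 49)) = 33 + 1/(40 - 44) = 33 + 1/(-4) = 33 - ¼ = 131/4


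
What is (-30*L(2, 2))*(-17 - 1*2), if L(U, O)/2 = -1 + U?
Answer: 1140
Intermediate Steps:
L(U, O) = -2 + 2*U (L(U, O) = 2*(-1 + U) = -2 + 2*U)
(-30*L(2, 2))*(-17 - 1*2) = (-30*(-2 + 2*2))*(-17 - 1*2) = (-30*(-2 + 4))*(-17 - 2) = -30*2*(-19) = -60*(-19) = 1140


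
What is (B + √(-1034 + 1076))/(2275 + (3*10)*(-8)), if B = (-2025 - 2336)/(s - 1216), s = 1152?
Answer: 4361/130240 + √42/2035 ≈ 0.036669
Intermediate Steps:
B = 4361/64 (B = (-2025 - 2336)/(1152 - 1216) = -4361/(-64) = -4361*(-1/64) = 4361/64 ≈ 68.141)
(B + √(-1034 + 1076))/(2275 + (3*10)*(-8)) = (4361/64 + √(-1034 + 1076))/(2275 + (3*10)*(-8)) = (4361/64 + √42)/(2275 + 30*(-8)) = (4361/64 + √42)/(2275 - 240) = (4361/64 + √42)/2035 = (4361/64 + √42)*(1/2035) = 4361/130240 + √42/2035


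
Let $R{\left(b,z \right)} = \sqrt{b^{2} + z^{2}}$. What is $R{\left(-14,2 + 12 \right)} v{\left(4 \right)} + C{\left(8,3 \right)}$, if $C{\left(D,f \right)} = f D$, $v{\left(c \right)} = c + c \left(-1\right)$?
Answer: $24$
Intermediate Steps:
$v{\left(c \right)} = 0$ ($v{\left(c \right)} = c - c = 0$)
$C{\left(D,f \right)} = D f$
$R{\left(-14,2 + 12 \right)} v{\left(4 \right)} + C{\left(8,3 \right)} = \sqrt{\left(-14\right)^{2} + \left(2 + 12\right)^{2}} \cdot 0 + 8 \cdot 3 = \sqrt{196 + 14^{2}} \cdot 0 + 24 = \sqrt{196 + 196} \cdot 0 + 24 = \sqrt{392} \cdot 0 + 24 = 14 \sqrt{2} \cdot 0 + 24 = 0 + 24 = 24$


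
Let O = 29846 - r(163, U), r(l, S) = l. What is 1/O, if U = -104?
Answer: 1/29683 ≈ 3.3689e-5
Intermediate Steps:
O = 29683 (O = 29846 - 1*163 = 29846 - 163 = 29683)
1/O = 1/29683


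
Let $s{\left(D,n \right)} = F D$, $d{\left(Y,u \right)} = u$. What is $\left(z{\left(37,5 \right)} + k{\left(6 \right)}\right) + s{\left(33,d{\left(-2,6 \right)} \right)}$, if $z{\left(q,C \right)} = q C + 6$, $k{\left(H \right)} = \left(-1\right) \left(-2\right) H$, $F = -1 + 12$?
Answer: $566$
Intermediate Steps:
$F = 11$
$k{\left(H \right)} = 2 H$
$s{\left(D,n \right)} = 11 D$
$z{\left(q,C \right)} = 6 + C q$ ($z{\left(q,C \right)} = C q + 6 = 6 + C q$)
$\left(z{\left(37,5 \right)} + k{\left(6 \right)}\right) + s{\left(33,d{\left(-2,6 \right)} \right)} = \left(\left(6 + 5 \cdot 37\right) + 2 \cdot 6\right) + 11 \cdot 33 = \left(\left(6 + 185\right) + 12\right) + 363 = \left(191 + 12\right) + 363 = 203 + 363 = 566$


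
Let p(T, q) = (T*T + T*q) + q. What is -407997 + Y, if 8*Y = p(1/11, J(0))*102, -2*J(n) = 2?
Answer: -197477229/484 ≈ -4.0801e+5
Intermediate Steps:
J(n) = -1 (J(n) = -½*2 = -1)
p(T, q) = q + T² + T*q (p(T, q) = (T² + T*q) + q = q + T² + T*q)
Y = -6681/484 (Y = ((-1 + (1/11)² - 1/11)*102)/8 = ((-1 + (1/11)² + (1/11)*(-1))*102)/8 = ((-1 + 1/121 - 1/11)*102)/8 = (-131/121*102)/8 = (⅛)*(-13362/121) = -6681/484 ≈ -13.804)
-407997 + Y = -407997 - 6681/484 = -197477229/484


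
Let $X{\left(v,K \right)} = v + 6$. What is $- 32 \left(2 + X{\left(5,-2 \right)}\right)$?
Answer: $-416$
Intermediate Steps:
$X{\left(v,K \right)} = 6 + v$
$- 32 \left(2 + X{\left(5,-2 \right)}\right) = - 32 \left(2 + \left(6 + 5\right)\right) = - 32 \left(2 + 11\right) = \left(-32\right) 13 = -416$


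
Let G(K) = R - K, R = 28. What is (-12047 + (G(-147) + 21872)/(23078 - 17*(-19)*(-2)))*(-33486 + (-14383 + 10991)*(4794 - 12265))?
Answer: -3419336241864761/11216 ≈ -3.0486e+11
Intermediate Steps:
G(K) = 28 - K
(-12047 + (G(-147) + 21872)/(23078 - 17*(-19)*(-2)))*(-33486 + (-14383 + 10991)*(4794 - 12265)) = (-12047 + ((28 - 1*(-147)) + 21872)/(23078 - 17*(-19)*(-2)))*(-33486 + (-14383 + 10991)*(4794 - 12265)) = (-12047 + ((28 + 147) + 21872)/(23078 + 323*(-2)))*(-33486 - 3392*(-7471)) = (-12047 + (175 + 21872)/(23078 - 646))*(-33486 + 25341632) = (-12047 + 22047/22432)*25308146 = -270216257/22432*25308146 = -3419336241864761/11216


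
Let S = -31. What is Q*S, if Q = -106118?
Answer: 3289658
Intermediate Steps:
Q*S = -106118*(-31) = 3289658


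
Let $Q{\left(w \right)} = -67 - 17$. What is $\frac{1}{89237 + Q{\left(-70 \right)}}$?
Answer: $\frac{1}{89153} \approx 1.1217 \cdot 10^{-5}$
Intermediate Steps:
$Q{\left(w \right)} = -84$ ($Q{\left(w \right)} = -67 - 17 = -84$)
$\frac{1}{89237 + Q{\left(-70 \right)}} = \frac{1}{89237 - 84} = \frac{1}{89153}$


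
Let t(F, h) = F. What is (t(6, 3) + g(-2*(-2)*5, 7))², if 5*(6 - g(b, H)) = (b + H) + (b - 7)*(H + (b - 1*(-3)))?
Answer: 127449/25 ≈ 5098.0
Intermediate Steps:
g(b, H) = 6 - H/5 - b/5 - (-7 + b)*(3 + H + b)/5 (g(b, H) = 6 - ((b + H) + (b - 7)*(H + (b - 1*(-3))))/5 = 6 - ((H + b) + (-7 + b)*(H + (b + 3)))/5 = 6 - ((H + b) + (-7 + b)*(H + (3 + b)))/5 = 6 - ((H + b) + (-7 + b)*(3 + H + b))/5 = 6 - (H + b + (-7 + b)*(3 + H + b))/5 = 6 + (-H/5 - b/5 - (-7 + b)*(3 + H + b)/5) = 6 - H/5 - b/5 - (-7 + b)*(3 + H + b)/5)
(t(6, 3) + g(-2*(-2)*5, 7))² = (6 + (51/5 - (-2*(-2)*5)²/5 + 3*(-2*(-2)*5)/5 + (6/5)*7 - ⅕*7*-2*(-2)*5))² = (6 + (51/5 - (4*5)²/5 + 3*(4*5)/5 + 42/5 - ⅕*7*4*5))² = (6 + (51/5 - ⅕*20² + (⅗)*20 + 42/5 - ⅕*7*20))² = (6 + (51/5 - ⅕*400 + 12 + 42/5 - 28))² = (6 + (51/5 - 80 + 12 + 42/5 - 28))² = (6 - 387/5)² = (-357/5)² = 127449/25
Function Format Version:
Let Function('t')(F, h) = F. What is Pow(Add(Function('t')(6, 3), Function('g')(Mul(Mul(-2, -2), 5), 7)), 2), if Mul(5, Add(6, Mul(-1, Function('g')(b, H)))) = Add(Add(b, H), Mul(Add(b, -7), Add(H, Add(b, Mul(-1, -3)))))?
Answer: Rational(127449, 25) ≈ 5098.0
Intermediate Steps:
Function('g')(b, H) = Add(6, Mul(Rational(-1, 5), H), Mul(Rational(-1, 5), b), Mul(Rational(-1, 5), Add(-7, b), Add(3, H, b))) (Function('g')(b, H) = Add(6, Mul(Rational(-1, 5), Add(Add(b, H), Mul(Add(b, -7), Add(H, Add(b, Mul(-1, -3))))))) = Add(6, Mul(Rational(-1, 5), Add(Add(H, b), Mul(Add(-7, b), Add(H, Add(b, 3)))))) = Add(6, Mul(Rational(-1, 5), Add(Add(H, b), Mul(Add(-7, b), Add(H, Add(3, b)))))) = Add(6, Mul(Rational(-1, 5), Add(Add(H, b), Mul(Add(-7, b), Add(3, H, b))))) = Add(6, Mul(Rational(-1, 5), Add(H, b, Mul(Add(-7, b), Add(3, H, b))))) = Add(6, Add(Mul(Rational(-1, 5), H), Mul(Rational(-1, 5), b), Mul(Rational(-1, 5), Add(-7, b), Add(3, H, b)))) = Add(6, Mul(Rational(-1, 5), H), Mul(Rational(-1, 5), b), Mul(Rational(-1, 5), Add(-7, b), Add(3, H, b))))
Pow(Add(Function('t')(6, 3), Function('g')(Mul(Mul(-2, -2), 5), 7)), 2) = Pow(Add(6, Add(Rational(51, 5), Mul(Rational(-1, 5), Pow(Mul(Mul(-2, -2), 5), 2)), Mul(Rational(3, 5), Mul(Mul(-2, -2), 5)), Mul(Rational(6, 5), 7), Mul(Rational(-1, 5), 7, Mul(Mul(-2, -2), 5)))), 2) = Pow(Add(6, Add(Rational(51, 5), Mul(Rational(-1, 5), Pow(Mul(4, 5), 2)), Mul(Rational(3, 5), Mul(4, 5)), Rational(42, 5), Mul(Rational(-1, 5), 7, Mul(4, 5)))), 2) = Pow(Add(6, Add(Rational(51, 5), Mul(Rational(-1, 5), Pow(20, 2)), Mul(Rational(3, 5), 20), Rational(42, 5), Mul(Rational(-1, 5), 7, 20))), 2) = Pow(Add(6, Add(Rational(51, 5), Mul(Rational(-1, 5), 400), 12, Rational(42, 5), -28)), 2) = Pow(Add(6, Add(Rational(51, 5), -80, 12, Rational(42, 5), -28)), 2) = Pow(Add(6, Rational(-387, 5)), 2) = Pow(Rational(-357, 5), 2) = Rational(127449, 25)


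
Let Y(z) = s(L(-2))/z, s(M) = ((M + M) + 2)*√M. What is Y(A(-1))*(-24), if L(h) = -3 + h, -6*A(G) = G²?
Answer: -1152*I*√5 ≈ -2575.9*I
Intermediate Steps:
A(G) = -G²/6
s(M) = √M*(2 + 2*M) (s(M) = (2*M + 2)*√M = (2 + 2*M)*√M = √M*(2 + 2*M))
Y(z) = -8*I*√5/z (Y(z) = (2*√(-3 - 2)*(1 + (-3 - 2)))/z = (2*√(-5)*(1 - 5))/z = (2*(I*√5)*(-4))/z = (-8*I*√5)/z = -8*I*√5/z)
Y(A(-1))*(-24) = -8*I*√5/((-⅙*(-1)²))*(-24) = -8*I*√5/((-⅙*1))*(-24) = -8*I*√5/(-⅙)*(-24) = -8*I*√5*(-6)*(-24) = (48*I*√5)*(-24) = -1152*I*√5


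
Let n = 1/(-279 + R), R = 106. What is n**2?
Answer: 1/29929 ≈ 3.3412e-5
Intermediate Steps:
n = -1/173 (n = 1/(-279 + 106) = 1/(-173) = -1/173 ≈ -0.0057803)
n**2 = (-1/173)**2 = 1/29929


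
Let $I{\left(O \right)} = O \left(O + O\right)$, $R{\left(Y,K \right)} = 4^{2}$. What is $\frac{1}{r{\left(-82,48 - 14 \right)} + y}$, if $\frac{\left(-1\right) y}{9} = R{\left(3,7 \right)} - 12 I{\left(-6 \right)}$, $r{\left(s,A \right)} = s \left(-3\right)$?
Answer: $\frac{1}{7878} \approx 0.00012694$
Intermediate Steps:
$R{\left(Y,K \right)} = 16$
$I{\left(O \right)} = 2 O^{2}$ ($I{\left(O \right)} = O 2 O = 2 O^{2}$)
$r{\left(s,A \right)} = - 3 s$
$y = 7632$ ($y = - 9 \left(16 - 12 \cdot 2 \left(-6\right)^{2}\right) = - 9 \left(16 - 12 \cdot 2 \cdot 36\right) = - 9 \left(16 - 864\right) = \left(-9\right) \left(-848\right) = 7632$)
$\frac{1}{r{\left(-82,48 - 14 \right)} + y} = \frac{1}{\left(-3\right) \left(-82\right) + 7632} = \frac{1}{246 + 7632} = \frac{1}{7878}$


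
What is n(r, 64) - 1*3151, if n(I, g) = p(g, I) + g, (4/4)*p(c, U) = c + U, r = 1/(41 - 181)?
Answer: -423221/140 ≈ -3023.0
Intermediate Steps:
r = -1/140 (r = 1/(-140) = -1/140 ≈ -0.0071429)
p(c, U) = U + c (p(c, U) = c + U = U + c)
n(I, g) = I + 2*g (n(I, g) = (I + g) + g = I + 2*g)
n(r, 64) - 1*3151 = (-1/140 + 2*64) - 1*3151 = (-1/140 + 128) - 3151 = 17919/140 - 3151 = -423221/140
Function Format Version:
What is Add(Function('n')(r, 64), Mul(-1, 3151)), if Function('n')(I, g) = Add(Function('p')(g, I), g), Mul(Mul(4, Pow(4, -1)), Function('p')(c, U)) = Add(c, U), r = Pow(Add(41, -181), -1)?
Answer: Rational(-423221, 140) ≈ -3023.0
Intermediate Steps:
r = Rational(-1, 140) (r = Pow(-140, -1) = Rational(-1, 140) ≈ -0.0071429)
Function('p')(c, U) = Add(U, c) (Function('p')(c, U) = Add(c, U) = Add(U, c))
Function('n')(I, g) = Add(I, Mul(2, g)) (Function('n')(I, g) = Add(Add(I, g), g) = Add(I, Mul(2, g)))
Add(Function('n')(r, 64), Mul(-1, 3151)) = Add(Add(Rational(-1, 140), Mul(2, 64)), Mul(-1, 3151)) = Add(Add(Rational(-1, 140), 128), -3151) = Add(Rational(17919, 140), -3151) = Rational(-423221, 140)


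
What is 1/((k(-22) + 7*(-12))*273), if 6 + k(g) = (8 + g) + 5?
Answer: -1/27027 ≈ -3.7000e-5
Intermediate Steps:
k(g) = 7 + g (k(g) = -6 + ((8 + g) + 5) = -6 + (13 + g) = 7 + g)
1/((k(-22) + 7*(-12))*273) = 1/(((7 - 22) + 7*(-12))*273) = 1/((-15 - 84)*273) = 1/(-99*273) = 1/(-27027) = -1/27027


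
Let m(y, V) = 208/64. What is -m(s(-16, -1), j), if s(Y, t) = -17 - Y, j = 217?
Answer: -13/4 ≈ -3.2500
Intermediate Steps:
m(y, V) = 13/4 (m(y, V) = 208*(1/64) = 13/4)
-m(s(-16, -1), j) = -1*13/4 = -13/4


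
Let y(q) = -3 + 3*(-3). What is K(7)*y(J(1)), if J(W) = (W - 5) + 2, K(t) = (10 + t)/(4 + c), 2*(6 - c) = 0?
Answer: -102/5 ≈ -20.400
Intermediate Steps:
c = 6 (c = 6 - ½*0 = 6 + 0 = 6)
K(t) = 1 + t/10 (K(t) = (10 + t)/(4 + 6) = (10 + t)/10 = (10 + t)*(⅒) = 1 + t/10)
J(W) = -3 + W (J(W) = (-5 + W) + 2 = -3 + W)
y(q) = -12 (y(q) = -3 - 9 = -12)
K(7)*y(J(1)) = (1 + (⅒)*7)*(-12) = (1 + 7/10)*(-12) = (17/10)*(-12) = -102/5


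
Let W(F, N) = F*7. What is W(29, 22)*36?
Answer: 7308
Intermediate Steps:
W(F, N) = 7*F
W(29, 22)*36 = (7*29)*36 = 203*36 = 7308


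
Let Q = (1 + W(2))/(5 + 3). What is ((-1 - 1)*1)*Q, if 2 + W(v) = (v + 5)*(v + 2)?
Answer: -27/4 ≈ -6.7500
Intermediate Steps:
W(v) = -2 + (2 + v)*(5 + v) (W(v) = -2 + (v + 5)*(v + 2) = -2 + (5 + v)*(2 + v) = -2 + (2 + v)*(5 + v))
Q = 27/8 (Q = (1 + (8 + 2² + 7*2))/(5 + 3) = (1 + (8 + 4 + 14))/8 = (1 + 26)*(⅛) = 27*(⅛) = 27/8 ≈ 3.3750)
((-1 - 1)*1)*Q = ((-1 - 1)*1)*(27/8) = -2*1*(27/8) = -2*27/8 = -27/4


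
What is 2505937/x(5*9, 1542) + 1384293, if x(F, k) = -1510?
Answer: 2087776493/1510 ≈ 1.3826e+6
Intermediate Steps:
2505937/x(5*9, 1542) + 1384293 = 2505937/(-1510) + 1384293 = 2505937*(-1/1510) + 1384293 = -2505937/1510 + 1384293 = 2087776493/1510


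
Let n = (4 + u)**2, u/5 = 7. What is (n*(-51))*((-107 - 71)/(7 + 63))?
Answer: 6903819/35 ≈ 1.9725e+5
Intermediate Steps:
u = 35 (u = 5*7 = 35)
n = 1521 (n = (4 + 35)**2 = 39**2 = 1521)
(n*(-51))*((-107 - 71)/(7 + 63)) = (1521*(-51))*((-107 - 71)/(7 + 63)) = -(-13807638)/70 = -77571*(-89/35) = 6903819/35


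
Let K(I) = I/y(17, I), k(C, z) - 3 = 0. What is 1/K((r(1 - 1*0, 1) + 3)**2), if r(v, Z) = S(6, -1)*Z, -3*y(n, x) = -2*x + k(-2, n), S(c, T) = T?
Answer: 5/12 ≈ 0.41667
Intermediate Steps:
k(C, z) = 3 (k(C, z) = 3 + 0 = 3)
y(n, x) = -1 + 2*x/3 (y(n, x) = -(-2*x + 3)/3 = -(3 - 2*x)/3 = -1 + 2*x/3)
r(v, Z) = -Z
K(I) = I/(-1 + 2*I/3)
1/K((r(1 - 1*0, 1) + 3)**2) = 1/(3*(-1*1 + 3)**2/(-3 + 2*(-1*1 + 3)**2)) = 1/(3*(-1 + 3)**2/(-3 + 2*(-1 + 3)**2)) = 1/(3*2**2/(-3 + 2*2**2)) = 1/(3*4/(-3 + 2*4)) = 1/(3*4/(-3 + 8)) = 1/(3*4/5) = 1/(3*4*(1/5)) = 1/(12/5) = 5/12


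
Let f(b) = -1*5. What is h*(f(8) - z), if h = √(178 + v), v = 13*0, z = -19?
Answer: 14*√178 ≈ 186.78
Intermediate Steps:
f(b) = -5
v = 0
h = √178 (h = √(178 + 0) = √178 ≈ 13.342)
h*(f(8) - z) = √178*(-5 - 1*(-19)) = √178*(-5 + 19) = √178*14 = 14*√178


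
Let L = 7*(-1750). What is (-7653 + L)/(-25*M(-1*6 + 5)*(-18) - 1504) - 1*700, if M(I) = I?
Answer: -1347897/1954 ≈ -689.81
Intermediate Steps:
L = -12250
(-7653 + L)/(-25*M(-1*6 + 5)*(-18) - 1504) - 1*700 = (-7653 - 12250)/(-25*(-1*6 + 5)*(-18) - 1504) - 1*700 = -19903/(-25*(-6 + 5)*(-18) - 1504) - 700 = -19903/(-25*(-1)*(-18) - 1504) - 700 = -19903/(25*(-18) - 1504) - 700 = -19903/(-450 - 1504) - 700 = -19903/(-1954) - 700 = -19903*(-1/1954) - 700 = 19903/1954 - 700 = -1347897/1954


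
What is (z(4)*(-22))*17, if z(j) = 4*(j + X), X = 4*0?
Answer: -5984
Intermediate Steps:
X = 0
z(j) = 4*j (z(j) = 4*(j + 0) = 4*j)
(z(4)*(-22))*17 = ((4*4)*(-22))*17 = (16*(-22))*17 = -352*17 = -5984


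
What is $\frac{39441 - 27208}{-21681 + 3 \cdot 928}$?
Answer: $- \frac{12233}{18897} \approx -0.64735$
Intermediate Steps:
$\frac{39441 - 27208}{-21681 + 3 \cdot 928} = \frac{12233}{-21681 + 2784} = \frac{12233}{-18897} = 12233 \left(- \frac{1}{18897}\right) = - \frac{12233}{18897}$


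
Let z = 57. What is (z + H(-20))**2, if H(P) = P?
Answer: 1369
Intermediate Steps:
(z + H(-20))**2 = (57 - 20)**2 = 37**2 = 1369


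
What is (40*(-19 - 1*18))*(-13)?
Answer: 19240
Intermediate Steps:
(40*(-19 - 1*18))*(-13) = (40*(-19 - 18))*(-13) = (40*(-37))*(-13) = -1480*(-13) = 19240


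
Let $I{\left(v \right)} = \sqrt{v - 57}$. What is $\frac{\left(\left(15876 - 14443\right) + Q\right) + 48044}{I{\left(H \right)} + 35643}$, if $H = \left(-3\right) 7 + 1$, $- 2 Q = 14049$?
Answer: $\frac{3026268915}{2540847052} - \frac{84905 i \sqrt{77}}{2540847052} \approx 1.191 - 0.00029322 i$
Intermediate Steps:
$Q = - \frac{14049}{2}$ ($Q = \left(- \frac{1}{2}\right) 14049 = - \frac{14049}{2} \approx -7024.5$)
$H = -20$ ($H = -21 + 1 = -20$)
$I{\left(v \right)} = \sqrt{-57 + v}$
$\frac{\left(\left(15876 - 14443\right) + Q\right) + 48044}{I{\left(H \right)} + 35643} = \frac{\left(\left(15876 - 14443\right) - \frac{14049}{2}\right) + 48044}{\sqrt{-57 - 20} + 35643} = \frac{\left(1433 - \frac{14049}{2}\right) + 48044}{\sqrt{-77} + 35643} = \frac{- \frac{11183}{2} + 48044}{i \sqrt{77} + 35643} = \frac{84905}{2 \left(35643 + i \sqrt{77}\right)}$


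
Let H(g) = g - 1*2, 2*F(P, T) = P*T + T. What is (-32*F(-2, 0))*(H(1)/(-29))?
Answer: 0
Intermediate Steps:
F(P, T) = T/2 + P*T/2 (F(P, T) = (P*T + T)/2 = (T + P*T)/2 = T/2 + P*T/2)
H(g) = -2 + g (H(g) = g - 2 = -2 + g)
(-32*F(-2, 0))*(H(1)/(-29)) = (-32*(1/2)*0*(1 - 2))*((-2 + 1)/(-29)) = (-32*(1/2)*0*(-1))*(-1*(-1/29)) = -32*0*(1/29) = -8*0*(1/29) = 0*(1/29) = 0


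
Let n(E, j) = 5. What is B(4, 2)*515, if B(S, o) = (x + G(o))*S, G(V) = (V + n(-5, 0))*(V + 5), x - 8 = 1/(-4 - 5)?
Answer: 1054720/9 ≈ 1.1719e+5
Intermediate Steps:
x = 71/9 (x = 8 + 1/(-4 - 5) = 8 + 1/(-9) = 8 - ⅑ = 71/9 ≈ 7.8889)
G(V) = (5 + V)² (G(V) = (V + 5)*(V + 5) = (5 + V)*(5 + V) = (5 + V)²)
B(S, o) = S*(296/9 + o² + 10*o) (B(S, o) = (71/9 + (25 + o² + 10*o))*S = (296/9 + o² + 10*o)*S = S*(296/9 + o² + 10*o))
B(4, 2)*515 = ((⅑)*4*(296 + 9*2² + 90*2))*515 = ((⅑)*4*(296 + 9*4 + 180))*515 = ((⅑)*4*(296 + 36 + 180))*515 = ((⅑)*4*512)*515 = (2048/9)*515 = 1054720/9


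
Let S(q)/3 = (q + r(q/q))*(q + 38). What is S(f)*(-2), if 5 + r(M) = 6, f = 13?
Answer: -4284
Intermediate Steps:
r(M) = 1 (r(M) = -5 + 6 = 1)
S(q) = 3*(1 + q)*(38 + q) (S(q) = 3*((q + 1)*(q + 38)) = 3*((1 + q)*(38 + q)) = 3*(1 + q)*(38 + q))
S(f)*(-2) = (114 + 3*13² + 117*13)*(-2) = (114 + 3*169 + 1521)*(-2) = (114 + 507 + 1521)*(-2) = 2142*(-2) = -4284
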